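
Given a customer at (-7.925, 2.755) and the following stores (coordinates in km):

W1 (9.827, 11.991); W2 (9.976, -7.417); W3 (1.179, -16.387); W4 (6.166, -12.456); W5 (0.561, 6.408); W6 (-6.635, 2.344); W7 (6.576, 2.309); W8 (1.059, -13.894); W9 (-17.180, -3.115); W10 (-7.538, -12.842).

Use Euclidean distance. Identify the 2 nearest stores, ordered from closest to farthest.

W6, W5

Distances from (-7.925, 2.755):
W1: √((17.752)² + (9.236)²) = √(315.13350 + 85.30370) = 20.011 km
W2: √((17.901)² + (-10.172)²) = √(320.44580 + 103.46958) = 20.589 km
W3: √((9.104)² + (-19.142)²) = √(82.88282 + 366.41616) = 21.197 km
W4: √((14.091)² + (-15.211)²) = √(198.55628 + 231.37452) = 20.735 km
W5: √((8.486)² + (3.653)²) = √(72.01220 + 13.34441) = 9.239 km
W6: √((1.290)² + (-0.411)²) = √(1.66410 + 0.16892) = 1.354 km
W7: √((14.501)² + (-0.446)²) = √(210.27900 + 0.19892) = 14.508 km
W8: √((8.984)² + (-16.649)²) = √(80.71226 + 277.18920) = 18.918 km
W9: √((-9.255)² + (-5.870)²) = √(85.65502 + 34.45690) = 10.960 km
W10: √((0.387)² + (-15.597)²) = √(0.14977 + 243.26641) = 15.602 km
Sorted: W6 (1.354 km) < W5 (9.239 km) < W9 (10.960 km) < W7 (14.508 km) < …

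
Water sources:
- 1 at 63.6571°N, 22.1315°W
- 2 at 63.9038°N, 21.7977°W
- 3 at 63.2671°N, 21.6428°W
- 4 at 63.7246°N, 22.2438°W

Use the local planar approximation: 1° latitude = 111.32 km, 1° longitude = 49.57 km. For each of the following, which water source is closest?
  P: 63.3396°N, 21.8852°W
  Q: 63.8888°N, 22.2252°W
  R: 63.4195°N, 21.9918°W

P at 63.3396°N, 21.8852°W:
  1: √((0.3175·111.32)² + (-0.2463·49.57)²) = √(1249.205405 + 149.061903) = 37.3934 km
  2: √((0.5642·111.32)² + (0.0875·49.57)²) = √(3944.687092 + 18.812822) = 62.9563 km
  3: √((-0.0725·111.32)² + (0.2424·49.57)²) = √(65.136198 + 144.378681) = 14.4746 km
  4: √((0.3850·111.32)² + (-0.3586·49.57)²) = √(1836.825307 + 315.979137) = 46.3983 km
  → nearest: 3 (14.4746 km)
Q at 63.8888°N, 22.2252°W:
  1: √((-0.2317·111.32)² + (0.0937·49.57)²) = √(665.270802 + 21.573322) = 26.2077 km
  2: √((0.0150·111.32)² + (0.4275·49.57)²) = √(2.788232 + 449.065898) = 21.2569 km
  3: √((-0.6217·111.32)² + (0.5824·49.57)²) = √(4789.697988 + 833.451957) = 74.9877 km
  4: √((-0.1642·111.32)² + (-0.0186·49.57)²) = √(334.112482 + 0.850088) = 18.3020 km
  → nearest: 4 (18.3020 km)
R at 63.4195°N, 21.9918°W:
  1: √((0.2376·111.32)² + (-0.1397·49.57)²) = √(699.583033 + 47.954642) = 27.3411 km
  2: √((0.4843·111.32)² + (0.1941·49.57)²) = √(2906.533504 + 92.573974) = 54.7641 km
  3: √((-0.1524·111.32)² + (0.3490·49.57)²) = √(287.816925 + 299.287578) = 24.2302 km
  4: √((0.3051·111.32)² + (-0.2520·49.57)²) = √(1153.535091 + 156.041070) = 36.1881 km
  → nearest: 3 (24.2302 km)

P→3; Q→4; R→3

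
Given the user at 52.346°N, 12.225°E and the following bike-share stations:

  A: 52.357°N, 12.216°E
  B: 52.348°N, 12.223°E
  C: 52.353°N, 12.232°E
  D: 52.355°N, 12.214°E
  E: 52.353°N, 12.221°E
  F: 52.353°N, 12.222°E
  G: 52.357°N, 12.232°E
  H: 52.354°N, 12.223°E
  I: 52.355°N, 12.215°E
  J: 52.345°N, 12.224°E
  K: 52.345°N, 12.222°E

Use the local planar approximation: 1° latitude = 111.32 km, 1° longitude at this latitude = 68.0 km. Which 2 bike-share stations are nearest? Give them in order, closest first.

J, K

Distances from 52.346°N, 12.225°E:
A: √((0.011·111.32)² + (-0.009·68.0)²) = √(1.49945 + 0.37454) = 1.369 km
B: √((0.002·111.32)² + (-0.002·68.0)²) = √(0.04957 + 0.01850) = 0.261 km
C: √((0.007·111.32)² + (0.007·68.0)²) = √(0.60721 + 0.22658) = 0.913 km
D: √((0.009·111.32)² + (-0.011·68.0)²) = √(1.00376 + 0.55950) = 1.250 km
E: √((0.007·111.32)² + (-0.004·68.0)²) = √(0.60721 + 0.07398) = 0.825 km
F: √((0.007·111.32)² + (-0.003·68.0)²) = √(0.60721 + 0.04162) = 0.806 km
G: √((0.011·111.32)² + (0.007·68.0)²) = √(1.49945 + 0.22658) = 1.314 km
H: √((0.008·111.32)² + (-0.002·68.0)²) = √(0.79310 + 0.01850) = 0.901 km
I: √((0.009·111.32)² + (-0.010·68.0)²) = √(1.00376 + 0.46240) = 1.211 km
J: √((-0.001·111.32)² + (-0.001·68.0)²) = √(0.01239 + 0.00462) = 0.130 km
K: √((-0.001·111.32)² + (-0.003·68.0)²) = √(0.01239 + 0.04162) = 0.232 km
Sorted: J (0.130 km) < K (0.232 km) < B (0.261 km) < F (0.806 km) < …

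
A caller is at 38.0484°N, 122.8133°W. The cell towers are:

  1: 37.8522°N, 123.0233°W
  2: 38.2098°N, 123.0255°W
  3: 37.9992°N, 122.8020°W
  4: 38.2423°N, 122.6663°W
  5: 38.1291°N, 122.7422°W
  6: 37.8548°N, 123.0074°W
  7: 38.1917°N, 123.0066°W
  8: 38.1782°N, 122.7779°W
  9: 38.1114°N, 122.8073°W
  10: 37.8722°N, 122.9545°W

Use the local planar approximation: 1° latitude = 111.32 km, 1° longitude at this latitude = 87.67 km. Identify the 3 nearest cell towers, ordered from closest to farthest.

Distances from 38.0484°N, 122.8133°W:
1: √((-0.1962·111.32)² + (-0.2100·87.67)²) = √(477.028582 + 338.953874) = 28.5654 km
2: √((0.1614·111.32)² + (-0.2122·87.67)²) = √(322.814814 + 346.092966) = 25.8633 km
3: √((-0.0492·111.32)² + (0.0113·87.67)²) = √(29.996916 + 0.981429) = 5.5658 km
4: √((0.1939·111.32)² + (0.1470·87.67)²) = √(465.909980 + 166.087399) = 25.1396 km
5: √((0.0807·111.32)² + (0.0711·87.67)²) = √(80.703703 + 38.854490) = 10.9343 km
6: √((-0.1936·111.32)² + (-0.1941·87.67)²) = √(464.469394 + 289.569678) = 27.4598 km
7: √((0.1433·111.32)² + (-0.1933·87.67)²) = √(254.471281 + 287.187624) = 23.2736 km
8: √((0.1298·111.32)² + (0.0354·87.67)²) = √(208.783311 + 9.631824) = 14.7789 km
9: √((0.0630·111.32)² + (0.0060·87.67)²) = √(49.184413 + 0.276697) = 7.0329 km
10: √((-0.1762·111.32)² + (-0.1412·87.67)²) = √(384.731905 + 153.239740) = 23.1942 km
Sorted: 3 (5.5658 km) < 9 (7.0329 km) < 5 (10.9343 km) < 8 (14.7789 km) < 10 (23.1942 km) < …

3, 9, 5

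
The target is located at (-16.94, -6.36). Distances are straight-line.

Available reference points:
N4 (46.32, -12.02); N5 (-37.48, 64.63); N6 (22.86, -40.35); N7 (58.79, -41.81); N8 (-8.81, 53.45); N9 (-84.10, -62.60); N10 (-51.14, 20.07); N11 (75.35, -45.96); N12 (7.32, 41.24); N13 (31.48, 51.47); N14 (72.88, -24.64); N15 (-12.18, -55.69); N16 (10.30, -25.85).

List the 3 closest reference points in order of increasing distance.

Distances from (-16.94, -6.36):
N4: 63.51
N5: 73.90
N6: 52.34
N7: 83.62
N8: 60.36
N9: 87.60
N10: 43.22
N11: 100.43
N12: 53.43
N13: 75.42
N14: 91.66
N15: 49.56
N16: 33.49
Sorted: N16 (33.49) < N10 (43.22) < N15 (49.56) < N6 (52.34) < N12 (53.43) < …

N16, N10, N15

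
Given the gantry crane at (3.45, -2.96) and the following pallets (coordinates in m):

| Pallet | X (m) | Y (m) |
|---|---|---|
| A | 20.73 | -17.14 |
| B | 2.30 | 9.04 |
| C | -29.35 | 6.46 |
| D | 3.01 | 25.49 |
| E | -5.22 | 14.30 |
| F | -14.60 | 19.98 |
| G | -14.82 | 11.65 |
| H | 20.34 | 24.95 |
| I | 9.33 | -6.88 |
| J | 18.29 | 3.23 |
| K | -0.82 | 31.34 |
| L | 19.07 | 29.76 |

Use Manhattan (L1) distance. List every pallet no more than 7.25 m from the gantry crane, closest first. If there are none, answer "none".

none

Distances from (3.45, -2.96):
A: 31.46 m
B: 13.15 m
C: 42.22 m
D: 28.89 m
E: 25.93 m
F: 40.99 m
G: 32.88 m
H: 44.80 m
I: 9.80 m
J: 21.03 m
K: 38.57 m
L: 48.34 m
Threshold 7.25 m: none within range.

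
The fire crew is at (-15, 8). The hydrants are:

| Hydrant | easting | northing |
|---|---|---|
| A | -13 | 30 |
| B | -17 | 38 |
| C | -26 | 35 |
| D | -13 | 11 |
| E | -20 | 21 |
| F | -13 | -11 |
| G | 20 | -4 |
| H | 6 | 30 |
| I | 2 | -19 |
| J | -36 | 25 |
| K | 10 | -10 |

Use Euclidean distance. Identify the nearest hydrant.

Distances from (-15, 8):
A: √((2)² + (22)²) = √(4.000 + 484.000) = 22.1
B: √((-2)² + (30)²) = √(4.000 + 900.000) = 30.1
C: √((-11)² + (27)²) = √(121.000 + 729.000) = 29.2
D: √((2)² + (3)²) = √(4.000 + 9.000) = 3.6
E: √((-5)² + (13)²) = √(25.000 + 169.000) = 13.9
F: √((2)² + (-19)²) = √(4.000 + 361.000) = 19.1
G: √((35)² + (-12)²) = √(1225.000 + 144.000) = 37.0
H: √((21)² + (22)²) = √(441.000 + 484.000) = 30.4
I: √((17)² + (-27)²) = √(289.000 + 729.000) = 31.9
J: √((-21)² + (17)²) = √(441.000 + 289.000) = 27.0
K: √((25)² + (-18)²) = √(625.000 + 324.000) = 30.8
Minimum: D at 3.6.

D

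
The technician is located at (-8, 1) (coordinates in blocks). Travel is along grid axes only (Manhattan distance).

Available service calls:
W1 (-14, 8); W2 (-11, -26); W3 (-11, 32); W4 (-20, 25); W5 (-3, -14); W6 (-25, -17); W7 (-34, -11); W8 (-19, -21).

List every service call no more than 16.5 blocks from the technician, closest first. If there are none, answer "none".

W1

Distances from (-8, 1):
W1: |-6| + |7| = 6 + 7 = 13 blocks
W2: |-3| + |-27| = 3 + 27 = 30 blocks
W3: |-3| + |31| = 3 + 31 = 34 blocks
W4: |-12| + |24| = 12 + 24 = 36 blocks
W5: |5| + |-15| = 5 + 15 = 20 blocks
W6: |-17| + |-18| = 17 + 18 = 35 blocks
W7: |-26| + |-12| = 26 + 12 = 38 blocks
W8: |-11| + |-22| = 11 + 22 = 33 blocks
Threshold 16.5 blocks: W1 (13 blocks) is within range.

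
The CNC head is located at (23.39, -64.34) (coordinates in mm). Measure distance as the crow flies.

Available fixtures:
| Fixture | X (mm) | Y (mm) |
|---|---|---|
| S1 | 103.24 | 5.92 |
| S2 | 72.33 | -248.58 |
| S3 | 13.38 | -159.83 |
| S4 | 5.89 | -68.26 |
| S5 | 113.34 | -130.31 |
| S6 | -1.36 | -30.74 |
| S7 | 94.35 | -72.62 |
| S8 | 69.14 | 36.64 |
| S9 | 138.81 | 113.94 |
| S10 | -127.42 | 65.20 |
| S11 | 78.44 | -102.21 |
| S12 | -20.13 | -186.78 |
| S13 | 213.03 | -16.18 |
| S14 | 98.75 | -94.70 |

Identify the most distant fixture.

S9

Distances from (23.39, -64.34):
S1: √((79.85)² + (70.26)²) = √(6376.0225 + 4936.4676) = 106.36 mm
S2: √((48.94)² + (-184.24)²) = √(2395.1236 + 33944.3776) = 190.63 mm
S3: √((-10.01)² + (-95.49)²) = √(100.2001 + 9118.3401) = 96.01 mm
S4: √((-17.50)² + (-3.92)²) = √(306.2500 + 15.3664) = 17.93 mm
S5: √((89.95)² + (-65.97)²) = √(8091.0025 + 4352.0409) = 111.55 mm
S6: √((-24.75)² + (33.60)²) = √(612.5625 + 1128.9600) = 41.73 mm
S7: √((70.96)² + (-8.28)²) = √(5035.3216 + 68.5584) = 71.44 mm
S8: √((45.75)² + (100.98)²) = √(2093.0625 + 10196.9604) = 110.86 mm
S9: √((115.42)² + (178.28)²) = √(13321.7764 + 31783.7584) = 212.38 mm
S10: √((-150.81)² + (129.54)²) = √(22743.6561 + 16780.6116) = 198.81 mm
S11: √((55.05)² + (-37.87)²) = √(3030.5025 + 1434.1369) = 66.82 mm
S12: √((-43.52)² + (-122.44)²) = √(1893.9904 + 14991.5536) = 129.94 mm
S13: √((189.64)² + (48.16)²) = √(35963.3296 + 2319.3856) = 195.66 mm
S14: √((75.36)² + (-30.36)²) = √(5679.1296 + 921.7296) = 81.25 mm
Maximum: S9 at 212.38 mm.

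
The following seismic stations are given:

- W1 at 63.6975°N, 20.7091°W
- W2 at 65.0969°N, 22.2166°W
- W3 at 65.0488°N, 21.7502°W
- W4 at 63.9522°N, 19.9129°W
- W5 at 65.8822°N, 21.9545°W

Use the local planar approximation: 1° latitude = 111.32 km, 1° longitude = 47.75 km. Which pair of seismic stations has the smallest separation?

Pairwise distances:
W1–W2: 171.6081 km
W1–W3: 158.4283 km
W1–W4: 47.4269 km
W1–W5: 250.3658 km
W2–W3: 22.9052 km
W2–W4: 168.3397 km
W2–W5: 88.3109 km
W3–W4: 150.3286 km
W3–W5: 93.2856 km
W4–W5: 235.9303 km
Closest pair: W2–W3 at 22.9052 km.

W2 and W3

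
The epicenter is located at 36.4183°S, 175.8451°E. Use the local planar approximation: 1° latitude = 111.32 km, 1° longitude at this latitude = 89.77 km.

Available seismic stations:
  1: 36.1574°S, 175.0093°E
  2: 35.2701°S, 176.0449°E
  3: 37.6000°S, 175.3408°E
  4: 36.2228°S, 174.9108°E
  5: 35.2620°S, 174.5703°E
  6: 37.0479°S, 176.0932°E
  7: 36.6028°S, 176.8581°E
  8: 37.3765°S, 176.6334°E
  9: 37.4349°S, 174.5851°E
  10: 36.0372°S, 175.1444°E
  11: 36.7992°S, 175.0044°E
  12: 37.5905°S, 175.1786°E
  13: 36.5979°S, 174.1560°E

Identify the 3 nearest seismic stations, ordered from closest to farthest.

6, 10, 1

Distances from 36.4183°S, 175.8451°E:
1: √((0.2609·111.32)² + (-0.8358·89.77)²) = √(843.518387 + 5629.465786) = 80.4549 km
2: √((1.1482·111.32)² + (0.1998·89.77)²) = √(16337.345005 + 321.701746) = 129.0699 km
3: √((-1.1817·111.32)² + (-0.5043·89.77)²) = √(17304.572166 + 2049.464437) = 139.1188 km
4: √((0.1955·111.32)² + (-0.9343·89.77)²) = √(473.630781 + 7034.531004) = 86.6496 km
5: √((1.1563·111.32)² + (-1.2748·89.77)²) = √(16568.662312 + 13096.238030) = 172.2350 km
6: √((-0.6296·111.32)² + (0.2481·89.77)²) = √(4912.197662 + 496.039178) = 73.5407 km
7: √((-0.1845·111.32)² + (1.0130·89.77)²) = √(421.831625 + 8269.539788) = 93.2275 km
8: √((-0.9582·111.32)² + (0.7883·89.77)²) = √(11377.811342 + 5007.783023) = 128.0062 km
9: √((-1.0166·111.32)² + (-1.2600·89.77)²) = √(12806.976306 + 12793.917344) = 160.0028 km
10: √((0.3811·111.32)² + (-0.7007·89.77)²) = √(1799.800188 + 3956.641350) = 75.8712 km
11: √((-0.3809·111.32)² + (-0.8407·89.77)²) = √(1797.911626 + 5695.666411) = 86.5655 km
12: √((-1.1722·111.32)² + (-0.6665·89.77)²) = √(17027.458458 + 3579.832923) = 143.5524 km
13: √((-0.1796·111.32)² + (-1.6891·89.77)²) = √(399.722928 + 22991.810653) = 152.9429 km
Sorted: 6 (73.5407 km) < 10 (75.8712 km) < 1 (80.4549 km) < 11 (86.5655 km) < 4 (86.6496 km) < …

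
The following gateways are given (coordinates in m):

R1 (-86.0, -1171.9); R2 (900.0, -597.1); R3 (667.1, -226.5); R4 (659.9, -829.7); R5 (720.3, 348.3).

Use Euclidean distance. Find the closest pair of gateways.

Pairwise distances:
R2–R4: √((-240.1)² + (-232.6)²) = √(57648.010 + 54102.760) = 334.3 m
R2–R3: √((-232.9)² + (370.6)²) = √(54242.410 + 137344.360) = 437.7 m
R3–R5: √((53.2)² + (574.8)²) = √(2830.240 + 330395.040) = 577.3 m
R3–R4: √((-7.2)² + (-603.2)²) = √(51.840 + 363850.240) = 603.2 m
R1–R4: √((745.9)² + (342.2)²) = √(556366.810 + 117100.840) = 820.7 m
R2–R5: √((-179.7)² + (945.4)²) = √(32292.090 + 893781.160) = 962.3 m
R1–R2: √((986.0)² + (574.8)²) = √(972196.000 + 330395.040) = 1141.3 m
R4–R5: √((60.4)² + (1178.0)²) = √(3648.160 + 1387684.000) = 1179.5 m
R1–R3: √((753.1)² + (945.4)²) = √(567159.610 + 893781.160) = 1208.7 m
R1–R5: √((806.3)² + (1520.2)²) = √(650119.690 + 2311008.040) = 1720.8 m
Closest pair: R2–R4 at 334.3 m.

R2 and R4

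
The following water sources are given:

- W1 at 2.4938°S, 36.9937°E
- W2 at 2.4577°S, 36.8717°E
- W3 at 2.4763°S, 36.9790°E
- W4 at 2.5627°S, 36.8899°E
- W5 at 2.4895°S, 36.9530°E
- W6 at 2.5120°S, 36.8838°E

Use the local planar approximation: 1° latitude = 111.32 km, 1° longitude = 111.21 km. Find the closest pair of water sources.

W1 and W3

Pairwise distances:
W1–W2: 14.1503 km
W1–W3: 2.5432 km
W1–W4: 13.8594 km
W1–W5: 4.5515 km
W1–W6: 12.3888 km
W2–W3: 12.1111 km
W2–W4: 11.8625 km
W2–W5: 9.7097 km
W2–W6: 6.1926 km
W3–W4: 13.8091 km
W3–W5: 3.2434 km
W3–W6: 11.3085 km
W4–W5: 10.7538 km
W4–W6: 5.6845 km
W5–W6: 8.0931 km
Closest pair: W1–W3 at 2.5432 km.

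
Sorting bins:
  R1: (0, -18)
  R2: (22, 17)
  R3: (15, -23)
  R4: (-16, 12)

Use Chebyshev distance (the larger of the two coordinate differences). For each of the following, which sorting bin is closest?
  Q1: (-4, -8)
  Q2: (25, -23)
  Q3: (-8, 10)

Q1→R1; Q2→R3; Q3→R4

Q1 at (-4, -8):
  R1: 10
  R2: 26
  R3: 19
  R4: 20
  → nearest: R1 (10)
Q2 at (25, -23):
  R1: 25
  R2: 40
  R3: 10
  R4: 41
  → nearest: R3 (10)
Q3 at (-8, 10):
  R1: 28
  R2: 30
  R3: 33
  R4: 8
  → nearest: R4 (8)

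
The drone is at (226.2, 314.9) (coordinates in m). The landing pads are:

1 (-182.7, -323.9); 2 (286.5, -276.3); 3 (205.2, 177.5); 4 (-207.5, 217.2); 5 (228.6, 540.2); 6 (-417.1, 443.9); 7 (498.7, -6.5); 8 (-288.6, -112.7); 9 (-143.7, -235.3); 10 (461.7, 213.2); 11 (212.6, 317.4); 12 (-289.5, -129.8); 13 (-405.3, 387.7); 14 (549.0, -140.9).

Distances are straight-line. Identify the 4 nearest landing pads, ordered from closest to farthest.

11, 3, 5, 10

Distances from (226.2, 314.9):
1: √((-408.9)² + (-638.8)²) = √(167199.210 + 408065.440) = 758.5 m
2: √((60.3)² + (-591.2)²) = √(3636.090 + 349517.440) = 594.3 m
3: √((-21.0)² + (-137.4)²) = √(441.000 + 18878.760) = 139.0 m
4: √((-433.7)² + (-97.7)²) = √(188095.690 + 9545.290) = 444.6 m
5: √((2.4)² + (225.3)²) = √(5.760 + 50760.090) = 225.3 m
6: √((-643.3)² + (129.0)²) = √(413834.890 + 16641.000) = 656.1 m
7: √((272.5)² + (-321.4)²) = √(74256.250 + 103297.960) = 421.4 m
8: √((-514.8)² + (-427.6)²) = √(265019.040 + 182841.760) = 669.2 m
9: √((-369.9)² + (-550.2)²) = √(136826.010 + 302720.040) = 663.0 m
10: √((235.5)² + (-101.7)²) = √(55460.250 + 10342.890) = 256.5 m
11: √((-13.6)² + (2.5)²) = √(184.960 + 6.250) = 13.8 m
12: √((-515.7)² + (-444.7)²) = √(265946.490 + 197758.090) = 681.0 m
13: √((-631.5)² + (72.8)²) = √(398792.250 + 5299.840) = 635.7 m
14: √((322.8)² + (-455.8)²) = √(104199.840 + 207753.640) = 558.5 m
Sorted: 11 (13.8 m) < 3 (139.0 m) < 5 (225.3 m) < 10 (256.5 m) < 7 (421.4 m) < 4 (444.6 m) < …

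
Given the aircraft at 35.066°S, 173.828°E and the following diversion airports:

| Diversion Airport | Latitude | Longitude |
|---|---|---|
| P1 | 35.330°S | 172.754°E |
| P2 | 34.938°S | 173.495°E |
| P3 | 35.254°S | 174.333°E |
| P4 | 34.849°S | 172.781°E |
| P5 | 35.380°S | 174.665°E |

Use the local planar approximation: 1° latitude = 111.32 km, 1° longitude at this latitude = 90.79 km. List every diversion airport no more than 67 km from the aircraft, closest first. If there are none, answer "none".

P2, P3

Distances from 35.066°S, 173.828°E:
P1: √((-0.264·111.32)² + (-1.074·90.79)²) = √(863.68276 + 9507.89977) = 101.841 km
P2: √((0.128·111.32)² + (-0.333·90.79)²) = √(203.03286 + 914.03852) = 33.423 km
P3: √((-0.188·111.32)² + (0.505·90.79)²) = √(437.98788 + 2102.12622) = 50.400 km
P4: √((0.217·111.32)² + (-1.047·90.79)²) = √(583.53359 + 9035.85796) = 98.078 km
P5: √((-0.314·111.32)² + (0.837·90.79)²) = √(1221.81567 + 5774.66704) = 83.645 km
Threshold 67 km: P2 (33.423 km), P3 (50.400 km) are within range.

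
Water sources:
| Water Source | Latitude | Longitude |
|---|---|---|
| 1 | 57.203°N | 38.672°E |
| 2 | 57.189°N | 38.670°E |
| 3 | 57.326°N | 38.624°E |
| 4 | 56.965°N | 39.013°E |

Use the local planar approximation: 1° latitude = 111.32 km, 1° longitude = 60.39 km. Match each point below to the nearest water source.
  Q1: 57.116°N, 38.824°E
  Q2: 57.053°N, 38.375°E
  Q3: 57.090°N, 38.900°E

Q1 at 57.116°N, 38.824°E:
  1: √((0.087·111.32)² + (-0.152·60.39)²) = √(93.79613 + 84.25918) = 13.344 km
  2: √((0.073·111.32)² + (-0.154·60.39)²) = √(66.03773 + 86.49112) = 12.350 km
  3: √((0.210·111.32)² + (-0.200·60.39)²) = √(546.49348 + 145.87808) = 26.313 km
  4: √((-0.151·111.32)² + (0.189·60.39)²) = √(282.55324 + 130.27278) = 20.318 km
  → nearest: 2 (12.350 km)
Q2 at 57.053°N, 38.375°E:
  1: √((0.150·111.32)² + (0.297·60.39)²) = √(278.82320 + 321.69400) = 24.505 km
  2: √((0.136·111.32)² + (0.295·60.39)²) = √(229.20507 + 317.37601) = 23.379 km
  3: √((0.273·111.32)² + (0.249·60.39)²) = √(923.57398 + 226.11468) = 33.907 km
  4: √((-0.088·111.32)² + (0.638·60.39)²) = √(95.96475 + 1484.46997) = 39.755 km
  → nearest: 2 (23.379 km)
Q3 at 57.090°N, 38.900°E:
  1: √((0.113·111.32)² + (-0.228·60.39)²) = √(158.23527 + 189.58316) = 18.650 km
  2: √((0.099·111.32)² + (-0.230·60.39)²) = √(121.45539 + 192.92377) = 17.731 km
  3: √((0.236·111.32)² + (-0.276·60.39)²) = √(690.19276 + 277.81022) = 31.113 km
  4: √((-0.125·111.32)² + (0.113·60.39)²) = √(193.62722 + 46.56793) = 15.498 km
  → nearest: 4 (15.498 km)

Q1→2; Q2→2; Q3→4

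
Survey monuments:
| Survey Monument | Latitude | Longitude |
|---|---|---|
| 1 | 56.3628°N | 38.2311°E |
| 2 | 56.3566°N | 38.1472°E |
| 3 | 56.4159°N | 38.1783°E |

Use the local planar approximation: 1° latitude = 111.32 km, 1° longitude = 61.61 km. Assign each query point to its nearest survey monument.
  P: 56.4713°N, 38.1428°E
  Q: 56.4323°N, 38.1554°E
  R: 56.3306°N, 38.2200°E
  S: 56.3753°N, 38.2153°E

P→3; Q→3; R→1; S→1

P at 56.4713°N, 38.1428°E:
  1: √((-0.1085·111.32)² + (0.0883·61.61)²) = √(145.883398 + 29.595373) = 13.2468 km
  2: √((-0.1147·111.32)² + (0.0044·61.61)²) = √(163.032141 + 0.073487) = 12.7713 km
  3: √((-0.0554·111.32)² + (0.0355·61.61)²) = √(38.033468 + 4.783647) = 6.5435 km
  → nearest: 3 (6.5435 km)
Q at 56.4323°N, 38.1554°E:
  1: √((-0.0695·111.32)² + (0.0757·61.61)²) = √(59.857146 + 21.751749) = 9.0338 km
  2: √((-0.0757·111.32)² + (-0.0082·61.61)²) = √(71.013048 + 0.255229) = 8.4421 km
  3: √((-0.0164·111.32)² + (0.0229·61.61)²) = √(3.332991 + 1.990551) = 2.3073 km
  → nearest: 3 (2.3073 km)
R at 56.3306°N, 38.2200°E:
  1: √((0.0322·111.32)² + (0.0111·61.61)²) = √(12.848669 + 0.467680) = 3.6492 km
  2: √((0.0260·111.32)² + (-0.0728·61.61)²) = √(8.377088 + 20.117091) = 5.3380 km
  3: √((0.0853·111.32)² + (-0.0417·61.61)²) = √(90.166343 + 6.600465) = 9.8370 km
  → nearest: 1 (3.6492 km)
S at 56.3753°N, 38.2153°E:
  1: √((-0.0125·111.32)² + (0.0158·61.61)²) = √(1.936272 + 0.947582) = 1.6982 km
  2: √((-0.0187·111.32)² + (-0.0681·61.61)²) = √(4.333408 + 17.603403) = 4.6837 km
  3: √((0.0406·111.32)² + (-0.0370·61.61)²) = √(20.426712 + 5.196439) = 5.0619 km
  → nearest: 1 (1.6982 km)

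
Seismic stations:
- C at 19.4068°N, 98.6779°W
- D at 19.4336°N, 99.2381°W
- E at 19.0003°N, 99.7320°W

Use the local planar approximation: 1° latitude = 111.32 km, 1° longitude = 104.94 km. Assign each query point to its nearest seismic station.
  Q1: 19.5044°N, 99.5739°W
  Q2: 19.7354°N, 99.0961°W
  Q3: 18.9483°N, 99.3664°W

Q1→D; Q2→D; Q3→E

Q1 at 19.5044°N, 99.5739°W:
  C: 94.6519 km
  D: 36.1095 km
  E: 58.5176 km
  → nearest: D (36.1095 km)
Q2 at 19.7354°N, 99.0961°W:
  C: 57.1319 km
  D: 36.7528 km
  E: 105.5909 km
  → nearest: D (36.7528 km)
Q3 at 18.9483°N, 99.3664°W:
  C: 88.4609 km
  D: 55.6761 km
  E: 38.8003 km
  → nearest: E (38.8003 km)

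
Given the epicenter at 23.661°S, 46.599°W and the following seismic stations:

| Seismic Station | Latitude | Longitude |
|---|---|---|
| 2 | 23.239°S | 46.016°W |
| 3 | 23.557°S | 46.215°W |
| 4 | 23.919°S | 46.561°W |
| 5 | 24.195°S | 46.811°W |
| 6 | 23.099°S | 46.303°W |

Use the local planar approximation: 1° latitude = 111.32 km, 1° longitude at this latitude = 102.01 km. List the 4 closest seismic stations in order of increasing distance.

Distances from 23.661°S, 46.599°W:
2: 75.787 km
3: 40.847 km
4: 28.981 km
5: 63.256 km
6: 69.467 km
Sorted: 4 (28.981 km) < 3 (40.847 km) < 5 (63.256 km) < 6 (69.467 km) < 2 (75.787 km)

4, 3, 5, 6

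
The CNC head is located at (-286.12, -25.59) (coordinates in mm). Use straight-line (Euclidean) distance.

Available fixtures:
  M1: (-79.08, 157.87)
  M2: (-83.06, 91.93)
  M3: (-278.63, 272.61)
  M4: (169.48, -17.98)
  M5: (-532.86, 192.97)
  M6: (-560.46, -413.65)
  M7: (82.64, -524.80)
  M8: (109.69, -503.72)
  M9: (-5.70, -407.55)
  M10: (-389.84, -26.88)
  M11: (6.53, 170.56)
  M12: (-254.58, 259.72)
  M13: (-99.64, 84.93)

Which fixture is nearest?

M10

Distances from (-286.12, -25.59):
M1: √((207.04)² + (183.46)²) = √(42865.5616 + 33657.5716) = 276.63 mm
M2: √((203.06)² + (117.52)²) = √(41233.3636 + 13810.9504) = 234.62 mm
M3: √((7.49)² + (298.20)²) = √(56.1001 + 88923.2400) = 298.29 mm
M4: √((455.60)² + (7.61)²) = √(207571.3600 + 57.9121) = 455.66 mm
M5: √((-246.74)² + (218.56)²) = √(60880.6276 + 47768.4736) = 329.62 mm
M6: √((-274.34)² + (-388.06)²) = √(75262.4356 + 150590.5636) = 475.24 mm
M7: √((368.76)² + (-499.21)²) = √(135983.9376 + 249210.6241) = 620.64 mm
M8: √((395.81)² + (-478.13)²) = √(156665.5561 + 228608.2969) = 620.70 mm
M9: √((280.42)² + (-381.96)²) = √(78635.3764 + 145893.4416) = 473.84 mm
M10: √((-103.72)² + (-1.29)²) = √(10757.8384 + 1.6641) = 103.73 mm
M11: √((292.65)² + (196.15)²) = √(85644.0225 + 38474.8225) = 352.31 mm
M12: √((31.54)² + (285.31)²) = √(994.7716 + 81401.7961) = 287.05 mm
M13: √((186.48)² + (110.52)²) = √(34774.7904 + 12214.6704) = 216.77 mm
Minimum: M10 at 103.73 mm.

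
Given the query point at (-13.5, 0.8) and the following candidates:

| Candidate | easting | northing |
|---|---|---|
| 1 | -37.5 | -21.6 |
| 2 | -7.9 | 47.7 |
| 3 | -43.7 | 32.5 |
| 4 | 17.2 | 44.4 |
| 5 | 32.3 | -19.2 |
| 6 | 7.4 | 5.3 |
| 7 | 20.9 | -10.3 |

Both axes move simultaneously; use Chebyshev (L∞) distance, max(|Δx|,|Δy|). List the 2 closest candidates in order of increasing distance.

Distances from (-13.5, 0.8):
1: 24.0
2: 46.9
3: 31.7
4: 43.6
5: 45.8
6: 20.9
7: 34.4
Sorted: 6 (20.9) < 1 (24.0) < 3 (31.7) < 7 (34.4) < …

6, 1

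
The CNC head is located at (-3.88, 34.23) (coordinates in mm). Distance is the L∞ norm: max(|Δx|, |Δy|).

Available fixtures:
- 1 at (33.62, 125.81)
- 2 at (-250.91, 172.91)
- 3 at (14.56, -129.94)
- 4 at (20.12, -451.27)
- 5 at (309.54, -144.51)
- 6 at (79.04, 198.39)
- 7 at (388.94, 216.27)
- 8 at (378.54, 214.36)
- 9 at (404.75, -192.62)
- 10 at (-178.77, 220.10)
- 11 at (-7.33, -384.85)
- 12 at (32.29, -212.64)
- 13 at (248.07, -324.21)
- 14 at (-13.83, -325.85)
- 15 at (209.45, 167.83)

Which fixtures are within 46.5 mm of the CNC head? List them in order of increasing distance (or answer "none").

Distances from (-3.88, 34.23):
1: max(|37.50|, |91.58|) = 91.58 mm
2: max(|-247.03|, |138.68|) = 247.03 mm
3: max(|18.44|, |-164.17|) = 164.17 mm
4: max(|24.00|, |-485.50|) = 485.50 mm
5: max(|313.42|, |-178.74|) = 313.42 mm
6: max(|82.92|, |164.16|) = 164.16 mm
7: max(|392.82|, |182.04|) = 392.82 mm
8: max(|382.42|, |180.13|) = 382.42 mm
9: max(|408.63|, |-226.85|) = 408.63 mm
10: max(|-174.89|, |185.87|) = 185.87 mm
11: max(|-3.45|, |-419.08|) = 419.08 mm
12: max(|36.17|, |-246.87|) = 246.87 mm
13: max(|251.95|, |-358.44|) = 358.44 mm
14: max(|-9.95|, |-360.08|) = 360.08 mm
15: max(|213.33|, |133.60|) = 213.33 mm
Threshold 46.5 mm: none within range.

none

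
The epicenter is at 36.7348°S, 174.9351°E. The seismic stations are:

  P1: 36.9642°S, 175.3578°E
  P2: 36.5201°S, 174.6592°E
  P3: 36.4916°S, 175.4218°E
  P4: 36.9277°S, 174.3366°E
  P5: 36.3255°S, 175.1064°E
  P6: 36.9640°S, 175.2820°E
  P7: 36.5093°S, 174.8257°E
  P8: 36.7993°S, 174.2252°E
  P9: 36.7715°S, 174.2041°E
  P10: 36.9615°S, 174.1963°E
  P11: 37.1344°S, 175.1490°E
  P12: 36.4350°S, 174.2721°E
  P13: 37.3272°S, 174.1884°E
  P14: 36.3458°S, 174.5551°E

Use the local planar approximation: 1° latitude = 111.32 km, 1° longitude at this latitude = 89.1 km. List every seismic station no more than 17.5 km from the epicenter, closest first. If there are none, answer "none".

none

Distances from 36.7348°S, 174.9351°E:
P1: √((-0.2294·111.32)² + (0.4227·89.1)²) = √(652.128563 + 1418.469179) = 45.5038 km
P2: √((0.2147·111.32)² + (-0.2759·89.1)²) = √(571.229311 + 604.308648) = 34.2861 km
P3: √((0.2432·111.32)² + (0.4867·89.1)²) = √(732.948629 + 1880.520623) = 51.1221 km
P4: √((-0.1929·111.32)² + (-0.5985·89.1)²) = √(461.116699 + 2843.699604) = 57.4875 km
P5: √((0.4093·111.32)² + (0.1713·89.1)²) = √(2076.012120 + 232.953980) = 48.0517 km
P6: √((-0.2292·111.32)² + (0.3469·89.1)²) = √(650.991956 + 955.353299) = 40.0792 km
P7: √((0.2255·111.32)² + (-0.1094·89.1)²) = √(630.143539 + 95.014536) = 26.9288 km
P8: √((-0.0645·111.32)² + (-0.7099·89.1)²) = √(51.554410 + 4000.826889) = 63.6583 km
P9: √((-0.0367·111.32)² + (-0.7310·89.1)²) = √(16.690853 + 4242.190450) = 65.2601 km
P10: √((-0.2267·111.32)² + (-0.7388·89.1)²) = √(636.868011 + 4333.204461) = 70.4987 km
P11: √((-0.3996·111.32)² + (0.2139·89.1)²) = √(1978.779281 + 363.226041) = 48.3943 km
P12: √((0.2998·111.32)² + (-0.6630·89.1)²) = √(1113.806255 + 3489.654773) = 67.8488 km
P13: √((-0.5924·111.32)² + (-0.7467·89.1)²) = √(4348.870695 + 4426.369969) = 93.6763 km
P14: √((0.3890·111.32)² + (-0.3800·89.1)²) = √(1875.191380 + 1146.364164) = 54.9687 km
Threshold 17.5 km: none within range.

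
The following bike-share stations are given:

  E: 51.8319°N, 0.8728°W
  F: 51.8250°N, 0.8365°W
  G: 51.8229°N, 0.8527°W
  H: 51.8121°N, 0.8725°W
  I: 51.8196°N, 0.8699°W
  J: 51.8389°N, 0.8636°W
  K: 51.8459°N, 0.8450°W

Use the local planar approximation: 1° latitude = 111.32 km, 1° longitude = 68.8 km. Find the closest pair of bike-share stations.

H and I

Pairwise distances:
E–F: 2.6129 km
E–G: 1.7077 km
E–H: 2.2042 km
E–I: 1.3837 km
E–J: 1.0039 km
E–K: 2.4672 km
F–G: 1.1388 km
F–H: 2.8630 km
F–I: 2.3752 km
F–J: 2.4229 km
F–K: 2.3990 km
G–H: 1.8169 km
G–I: 1.2391 km
G–J: 1.9326 km
G–K: 2.6146 km
H–I: 0.8538 km
H–J: 3.0456 km
H–K: 4.2115 km
I–J: 2.1918 km
I–K: 3.3921 km
J–K: 1.4983 km
Closest pair: H–I at 0.8538 km.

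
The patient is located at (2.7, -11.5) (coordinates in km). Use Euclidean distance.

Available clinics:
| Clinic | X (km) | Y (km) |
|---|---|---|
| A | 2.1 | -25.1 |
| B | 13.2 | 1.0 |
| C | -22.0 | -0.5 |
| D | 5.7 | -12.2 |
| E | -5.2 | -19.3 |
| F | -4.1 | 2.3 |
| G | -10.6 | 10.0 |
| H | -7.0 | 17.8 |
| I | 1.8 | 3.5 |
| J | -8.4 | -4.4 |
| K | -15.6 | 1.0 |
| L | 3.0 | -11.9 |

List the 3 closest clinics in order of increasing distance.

Distances from (2.7, -11.5):
A: √((-0.6)² + (-13.6)²) = √(0.360 + 184.960) = 13.6 km
B: √((10.5)² + (12.5)²) = √(110.250 + 156.250) = 16.3 km
C: √((-24.7)² + (11.0)²) = √(610.090 + 121.000) = 27.0 km
D: √((3.0)² + (-0.7)²) = √(9.000 + 0.490) = 3.1 km
E: √((-7.9)² + (-7.8)²) = √(62.410 + 60.840) = 11.1 km
F: √((-6.8)² + (13.8)²) = √(46.240 + 190.440) = 15.4 km
G: √((-13.3)² + (21.5)²) = √(176.890 + 462.250) = 25.3 km
H: √((-9.7)² + (29.3)²) = √(94.090 + 858.490) = 30.9 km
I: √((-0.9)² + (15.0)²) = √(0.810 + 225.000) = 15.0 km
J: √((-11.1)² + (7.1)²) = √(123.210 + 50.410) = 13.2 km
K: √((-18.3)² + (12.5)²) = √(334.890 + 156.250) = 22.2 km
L: √((0.3)² + (-0.4)²) = √(0.090 + 0.160) = 0.5 km
Sorted: L (0.5 km) < D (3.1 km) < E (11.1 km) < J (13.2 km) < A (13.6 km) < …

L, D, E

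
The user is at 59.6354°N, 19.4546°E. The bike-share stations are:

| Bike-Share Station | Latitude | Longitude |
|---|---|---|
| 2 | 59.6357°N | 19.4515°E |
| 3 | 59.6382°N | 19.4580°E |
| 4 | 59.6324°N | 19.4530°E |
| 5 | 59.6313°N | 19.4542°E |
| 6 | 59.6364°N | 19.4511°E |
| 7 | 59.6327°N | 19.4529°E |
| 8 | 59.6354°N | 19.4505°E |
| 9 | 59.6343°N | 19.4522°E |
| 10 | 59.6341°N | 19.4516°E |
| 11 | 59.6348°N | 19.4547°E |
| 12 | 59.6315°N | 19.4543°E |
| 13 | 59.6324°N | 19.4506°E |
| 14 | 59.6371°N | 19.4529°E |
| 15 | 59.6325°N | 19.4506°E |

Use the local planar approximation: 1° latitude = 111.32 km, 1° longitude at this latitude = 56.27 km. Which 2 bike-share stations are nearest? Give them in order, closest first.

Distances from 59.6354°N, 19.4546°E:
2: 0.1776 km
3: 0.3657 km
4: 0.3459 km
5: 0.4570 km
6: 0.2262 km
7: 0.3154 km
8: 0.2307 km
9: 0.1823 km
10: 0.2224 km
11: 0.0670 km
12: 0.4345 km
13: 0.4027 km
14: 0.2120 km
15: 0.3935 km
Sorted: 11 (0.0670 km) < 2 (0.1776 km) < 9 (0.1823 km) < 14 (0.2120 km) < …

11, 2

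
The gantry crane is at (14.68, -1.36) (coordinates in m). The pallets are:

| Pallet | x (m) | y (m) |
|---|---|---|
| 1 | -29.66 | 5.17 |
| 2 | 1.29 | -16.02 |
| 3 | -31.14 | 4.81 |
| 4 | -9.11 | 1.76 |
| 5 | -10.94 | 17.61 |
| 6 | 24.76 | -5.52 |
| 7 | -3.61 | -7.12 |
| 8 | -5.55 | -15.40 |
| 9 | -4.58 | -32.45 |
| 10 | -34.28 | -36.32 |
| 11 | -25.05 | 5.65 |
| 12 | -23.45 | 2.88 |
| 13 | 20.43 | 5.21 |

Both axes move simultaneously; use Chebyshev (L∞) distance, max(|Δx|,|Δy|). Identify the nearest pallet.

Distances from (14.68, -1.36):
1: max(|-44.34|, |6.53|) = 44.34 m
2: max(|-13.39|, |-14.66|) = 14.66 m
3: max(|-45.82|, |6.17|) = 45.82 m
4: max(|-23.79|, |3.12|) = 23.79 m
5: max(|-25.62|, |18.97|) = 25.62 m
6: max(|10.08|, |-4.16|) = 10.08 m
7: max(|-18.29|, |-5.76|) = 18.29 m
8: max(|-20.23|, |-14.04|) = 20.23 m
9: max(|-19.26|, |-31.09|) = 31.09 m
10: max(|-48.96|, |-34.96|) = 48.96 m
11: max(|-39.73|, |7.01|) = 39.73 m
12: max(|-38.13|, |4.24|) = 38.13 m
13: max(|5.75|, |6.57|) = 6.57 m
Minimum: 13 at 6.57 m.

13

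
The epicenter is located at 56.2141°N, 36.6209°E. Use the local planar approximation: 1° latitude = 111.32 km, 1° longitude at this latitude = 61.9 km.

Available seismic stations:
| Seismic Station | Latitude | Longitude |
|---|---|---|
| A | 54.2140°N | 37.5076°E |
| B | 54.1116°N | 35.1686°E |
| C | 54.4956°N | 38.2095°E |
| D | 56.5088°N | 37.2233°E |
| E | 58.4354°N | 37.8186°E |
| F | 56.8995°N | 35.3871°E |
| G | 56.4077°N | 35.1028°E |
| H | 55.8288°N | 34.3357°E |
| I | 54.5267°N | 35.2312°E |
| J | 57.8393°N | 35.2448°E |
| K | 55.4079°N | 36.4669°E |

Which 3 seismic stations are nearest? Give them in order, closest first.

D, K, G

Distances from 56.2141°N, 36.6209°E:
A: √((-2.0001·111.32)² + (0.8867·61.9)²) = √(49573.526581 + 3012.553130) = 229.3165 km
B: √((-2.1025·111.32)² + (-1.4523·61.9)²) = √(54779.542930 + 8081.537133) = 250.7211 km
C: √((-1.7185·111.32)² + (1.5886·61.9)²) = √(36596.998504 + 9669.642423) = 215.0968 km
D: √((0.2947·111.32)² + (0.6024·61.9)²) = √(1076.233898 + 1390.436707) = 49.6656 km
E: √((2.2213·111.32)² + (1.1977·61.9)²) = √(61144.982993 + 5496.388182) = 258.1499 km
F: √((0.6854·111.32)² + (-1.2338·61.9)²) = √(5821.495894 + 5832.715988) = 107.9547 km
G: √((0.1936·111.32)² + (-1.5181·61.9)²) = √(464.469394 + 8830.434197) = 96.4101 km
H: √((-0.3853·111.32)² + (-2.2852·61.9)²) = √(1839.689007 + 20009.200167) = 147.8137 km
I: √((-1.6874·111.32)² + (-1.3897·61.9)²) = √(35284.379532 + 7399.858463) = 206.6016 km
J: √((1.6252·111.32)² + (-1.3761·61.9)²) = √(32731.056413 + 7255.732913) = 199.9670 km
K: √((-0.8062·111.32)² + (-0.1540·61.9)²) = √(8054.377543 + 90.870463) = 90.2510 km
Sorted: D (49.6656 km) < K (90.2510 km) < G (96.4101 km) < F (107.9547 km) < H (147.8137 km) < …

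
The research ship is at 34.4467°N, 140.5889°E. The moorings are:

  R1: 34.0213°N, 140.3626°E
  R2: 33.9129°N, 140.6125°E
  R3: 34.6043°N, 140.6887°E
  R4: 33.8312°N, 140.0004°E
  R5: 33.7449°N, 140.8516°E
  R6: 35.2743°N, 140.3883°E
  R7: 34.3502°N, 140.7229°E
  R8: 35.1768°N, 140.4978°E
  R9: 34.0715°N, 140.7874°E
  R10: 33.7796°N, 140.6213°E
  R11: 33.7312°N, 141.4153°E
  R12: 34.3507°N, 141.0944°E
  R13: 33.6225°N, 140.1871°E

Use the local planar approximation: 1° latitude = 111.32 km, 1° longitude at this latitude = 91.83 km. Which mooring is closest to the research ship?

R7

Distances from 34.4467°N, 140.5889°E:
R1: 51.7146 km
R2: 59.4621 km
R3: 19.7935 km
R4: 87.2650 km
R5: 81.7641 km
R6: 93.9520 km
R7: 16.3345 km
R8: 81.7041 km
R9: 45.5716 km
R10: 74.3212 km
R11: 110.0140 km
R12: 47.6343 km
R13: 98.8912 km
Minimum: R7 at 16.3345 km.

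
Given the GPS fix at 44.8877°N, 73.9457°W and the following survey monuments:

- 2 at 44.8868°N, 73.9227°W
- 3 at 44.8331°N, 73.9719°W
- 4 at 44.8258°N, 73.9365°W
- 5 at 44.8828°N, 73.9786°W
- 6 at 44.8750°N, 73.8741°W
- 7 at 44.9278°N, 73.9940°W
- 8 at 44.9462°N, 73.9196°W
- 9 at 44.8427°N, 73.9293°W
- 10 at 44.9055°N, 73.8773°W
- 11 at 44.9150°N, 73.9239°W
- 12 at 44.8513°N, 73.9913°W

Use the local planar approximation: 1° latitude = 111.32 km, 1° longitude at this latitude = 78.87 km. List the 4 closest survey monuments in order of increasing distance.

Distances from 44.8877°N, 73.9457°W:
2: √((-0.0009·111.32)² + (0.0230·78.87)²) = √(0.010038 + 3.290632) = 1.8168 km
3: √((-0.0546·111.32)² + (-0.0262·78.87)²) = √(36.942959 + 4.269984) = 6.4197 km
4: √((-0.0619·111.32)² + (0.0092·78.87)²) = √(47.481857 + 0.526501) = 6.9288 km
5: √((-0.0049·111.32)² + (-0.0329·78.87)²) = √(0.297535 + 6.733106) = 2.6515 km
6: √((-0.0127·111.32)² + (0.0716·78.87)²) = √(1.998729 + 31.889648) = 5.8214 km
7: √((0.0401·111.32)² + (-0.0483·78.87)²) = √(19.926689 + 14.511688) = 5.8684 km
8: √((0.0585·111.32)² + (0.0261·78.87)²) = √(42.409009 + 4.237451) = 6.8298 km
9: √((-0.0450·111.32)² + (0.0164·78.87)²) = √(25.094088 + 1.673059) = 5.1737 km
10: √((0.0178·111.32)² + (0.0684·78.87)²) = √(3.926326 + 29.102874) = 5.7471 km
11: √((0.0273·111.32)² + (0.0218·78.87)²) = √(9.235740 + 2.956219) = 3.4917 km
12: √((-0.0364·111.32)² + (-0.0456·78.87)²) = √(16.419093 + 12.934611) = 5.4179 km
Sorted: 2 (1.8168 km) < 5 (2.6515 km) < 11 (3.4917 km) < 9 (5.1737 km) < 12 (5.4179 km) < 10 (5.7471 km) < …

2, 5, 11, 9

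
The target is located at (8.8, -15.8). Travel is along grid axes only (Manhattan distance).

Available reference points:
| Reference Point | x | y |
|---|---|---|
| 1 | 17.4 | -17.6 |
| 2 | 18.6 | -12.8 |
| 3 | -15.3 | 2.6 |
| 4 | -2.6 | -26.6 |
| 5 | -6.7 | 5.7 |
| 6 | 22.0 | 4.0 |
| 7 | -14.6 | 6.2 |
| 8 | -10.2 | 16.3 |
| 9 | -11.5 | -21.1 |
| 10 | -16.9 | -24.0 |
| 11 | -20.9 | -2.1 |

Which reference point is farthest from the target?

8

Distances from (8.8, -15.8):
1: 10.4
2: 12.8
3: 42.5
4: 22.2
5: 37.0
6: 33.0
7: 45.4
8: 51.1
9: 25.6
10: 33.9
11: 43.4
Maximum: 8 at 51.1.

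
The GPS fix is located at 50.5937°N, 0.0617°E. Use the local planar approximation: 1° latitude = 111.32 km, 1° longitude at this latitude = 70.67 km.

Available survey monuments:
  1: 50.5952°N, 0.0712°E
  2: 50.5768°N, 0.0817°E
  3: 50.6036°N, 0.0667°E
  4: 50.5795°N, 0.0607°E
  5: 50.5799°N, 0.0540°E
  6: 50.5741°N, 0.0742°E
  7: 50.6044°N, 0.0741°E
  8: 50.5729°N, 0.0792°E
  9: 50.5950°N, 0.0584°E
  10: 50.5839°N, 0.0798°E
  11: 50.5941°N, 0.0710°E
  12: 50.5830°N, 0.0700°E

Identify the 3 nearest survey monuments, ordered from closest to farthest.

9, 11, 1

Distances from 50.5937°N, 0.0617°E:
1: 0.6918 km
2: 2.3531 km
3: 1.1573 km
4: 1.5823 km
5: 1.6297 km
6: 2.3539 km
7: 1.4787 km
8: 2.6250 km
9: 0.2745 km
10: 1.6812 km
11: 0.6587 km
12: 1.3277 km
Sorted: 9 (0.2745 km) < 11 (0.6587 km) < 1 (0.6918 km) < 3 (1.1573 km) < 12 (1.3277 km) < …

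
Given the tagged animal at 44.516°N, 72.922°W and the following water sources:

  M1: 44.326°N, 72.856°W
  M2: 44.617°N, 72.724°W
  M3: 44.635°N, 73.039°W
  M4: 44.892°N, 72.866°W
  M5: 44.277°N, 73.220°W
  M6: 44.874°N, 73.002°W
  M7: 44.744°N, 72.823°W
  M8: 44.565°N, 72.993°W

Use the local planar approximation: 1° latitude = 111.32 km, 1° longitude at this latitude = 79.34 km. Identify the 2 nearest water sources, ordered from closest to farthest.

M8, M3

Distances from 44.516°N, 72.922°W:
M1: 21.789 km
M2: 19.318 km
M3: 16.176 km
M4: 42.091 km
M5: 35.593 km
M6: 40.355 km
M7: 26.569 km
M8: 7.841 km
Sorted: M8 (7.841 km) < M3 (16.176 km) < M2 (19.318 km) < M1 (21.789 km) < …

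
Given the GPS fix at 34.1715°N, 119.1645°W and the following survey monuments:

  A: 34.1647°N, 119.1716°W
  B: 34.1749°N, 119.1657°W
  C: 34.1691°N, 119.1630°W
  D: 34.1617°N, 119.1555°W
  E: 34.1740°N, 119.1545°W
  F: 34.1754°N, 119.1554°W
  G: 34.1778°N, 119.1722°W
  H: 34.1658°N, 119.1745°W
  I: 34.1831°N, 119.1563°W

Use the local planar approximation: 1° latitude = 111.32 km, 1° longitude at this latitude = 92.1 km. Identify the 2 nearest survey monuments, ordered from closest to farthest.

C, B

Distances from 34.1715°N, 119.1645°W:
A: √((-0.0068·111.32)² + (-0.0071·92.1)²) = √(0.573013 + 0.427598) = 1.0003 km
B: √((0.0034·111.32)² + (-0.0012·92.1)²) = √(0.143253 + 0.012215) = 0.3943 km
C: √((-0.0024·111.32)² + (0.0015·92.1)²) = √(0.071379 + 0.019085) = 0.3008 km
D: √((-0.0098·111.32)² + (0.0090·92.1)²) = √(1.190141 + 0.687075) = 1.3701 km
E: √((0.0025·111.32)² + (0.0100·92.1)²) = √(0.077451 + 0.848241) = 0.9621 km
F: √((0.0039·111.32)² + (0.0091·92.1)²) = √(0.188484 + 0.702428) = 0.9439 km
G: √((0.0063·111.32)² + (-0.0077·92.1)²) = √(0.491844 + 0.502922) = 0.9974 km
H: √((-0.0057·111.32)² + (-0.0100·92.1)²) = √(0.402621 + 0.848241) = 1.1184 km
I: √((0.0116·111.32)² + (0.0082·92.1)²) = √(1.667487 + 0.570357) = 1.4959 km
Sorted: C (0.3008 km) < B (0.3943 km) < F (0.9439 km) < E (0.9621 km) < …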